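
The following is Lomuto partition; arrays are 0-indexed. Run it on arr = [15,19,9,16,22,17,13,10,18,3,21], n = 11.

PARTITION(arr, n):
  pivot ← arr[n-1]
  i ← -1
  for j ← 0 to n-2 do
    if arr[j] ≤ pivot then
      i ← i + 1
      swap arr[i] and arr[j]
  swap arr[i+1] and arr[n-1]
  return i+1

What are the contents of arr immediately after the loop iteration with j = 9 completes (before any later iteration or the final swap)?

pivot = arr[10] = 21; i = -1
j=0: arr[0]=15 ≤ 21 → i=0, swap arr[0],arr[0] (no change) → [15,19,9,16,22,17,13,10,18,3,21]
j=1: arr[1]=19 ≤ 21 → i=1, swap arr[1],arr[1] (no change) → [15,19,9,16,22,17,13,10,18,3,21]
j=2: arr[2]=9 ≤ 21 → i=2, swap arr[2],arr[2] (no change) → [15,19,9,16,22,17,13,10,18,3,21]
j=3: arr[3]=16 ≤ 21 → i=3, swap arr[3],arr[3] (no change) → [15,19,9,16,22,17,13,10,18,3,21]
j=4: arr[4]=22 > 21 → no swap
j=5: arr[5]=17 ≤ 21 → i=4, swap arr[4],arr[5] → [15,19,9,16,17,22,13,10,18,3,21]
j=6: arr[6]=13 ≤ 21 → i=5, swap arr[5],arr[6] → [15,19,9,16,17,13,22,10,18,3,21]
j=7: arr[7]=10 ≤ 21 → i=6, swap arr[6],arr[7] → [15,19,9,16,17,13,10,22,18,3,21]
j=8: arr[8]=18 ≤ 21 → i=7, swap arr[7],arr[8] → [15,19,9,16,17,13,10,18,22,3,21]
j=9: arr[9]=3 ≤ 21 → i=8, swap arr[8],arr[9] → [15,19,9,16,17,13,10,18,3,22,21]
(after j=9) arr = [15,19,9,16,17,13,10,18,3,22,21]

[15,19,9,16,17,13,10,18,3,22,21]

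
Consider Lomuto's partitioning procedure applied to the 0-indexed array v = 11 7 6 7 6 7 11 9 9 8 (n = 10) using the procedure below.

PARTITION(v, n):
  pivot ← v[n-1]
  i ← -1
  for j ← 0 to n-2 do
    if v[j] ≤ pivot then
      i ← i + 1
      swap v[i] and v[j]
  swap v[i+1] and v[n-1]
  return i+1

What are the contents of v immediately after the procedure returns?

7 6 7 6 7 8 11 9 9 11

pivot=8, i=-1
j=0: 11>8, skip
j=1: 7≤8, i=0, swap(0,1) ⇒ 7 11 6 7 6 7 11 9 9 8
j=2: 6≤8, i=1, swap(1,2) ⇒ 7 6 11 7 6 7 11 9 9 8
j=3: 7≤8, i=2, swap(2,3) ⇒ 7 6 7 11 6 7 11 9 9 8
j=4: 6≤8, i=3, swap(3,4) ⇒ 7 6 7 6 11 7 11 9 9 8
j=5: 7≤8, i=4, swap(4,5) ⇒ 7 6 7 6 7 11 11 9 9 8
j=6: 11>8, skip
j=7: 9>8, skip
j=8: 9>8, skip
swap(5,9) ⇒ 7 6 7 6 7 8 11 9 9 11; return 5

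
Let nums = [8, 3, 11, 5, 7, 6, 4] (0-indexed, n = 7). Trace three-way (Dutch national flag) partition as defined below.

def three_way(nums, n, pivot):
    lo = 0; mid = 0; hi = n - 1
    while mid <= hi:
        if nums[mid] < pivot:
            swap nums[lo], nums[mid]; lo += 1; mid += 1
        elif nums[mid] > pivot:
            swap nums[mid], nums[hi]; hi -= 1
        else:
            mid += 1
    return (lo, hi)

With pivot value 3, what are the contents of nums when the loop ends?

[3, 11, 5, 7, 6, 4, 8]

lo=0 mid=0 hi=6
8>3: swap(0,6), hi=5 ⇒ [4, 3, 11, 5, 7, 6, 8]
4>3: swap(0,5), hi=4 ⇒ [6, 3, 11, 5, 7, 4, 8]
6>3: swap(0,4), hi=3 ⇒ [7, 3, 11, 5, 6, 4, 8]
7>3: swap(0,3), hi=2 ⇒ [5, 3, 11, 7, 6, 4, 8]
5>3: swap(0,2), hi=1 ⇒ [11, 3, 5, 7, 6, 4, 8]
11>3: swap(0,1), hi=0 ⇒ [3, 11, 5, 7, 6, 4, 8]
3=3: mid=1
done. lo=0 hi=0; nums=[3, 11, 5, 7, 6, 4, 8]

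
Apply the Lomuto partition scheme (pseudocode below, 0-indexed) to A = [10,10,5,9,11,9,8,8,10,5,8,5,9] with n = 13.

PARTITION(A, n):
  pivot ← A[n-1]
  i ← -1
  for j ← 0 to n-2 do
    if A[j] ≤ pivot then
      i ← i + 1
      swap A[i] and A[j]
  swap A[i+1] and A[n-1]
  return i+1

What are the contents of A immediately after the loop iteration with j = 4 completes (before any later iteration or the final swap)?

pivot = A[12] = 9; i = -1
j=0: A[0]=10 > 9 → no swap
j=1: A[1]=10 > 9 → no swap
j=2: A[2]=5 ≤ 9 → i=0, swap A[0],A[2] → [5,10,10,9,11,9,8,8,10,5,8,5,9]
j=3: A[3]=9 ≤ 9 → i=1, swap A[1],A[3] → [5,9,10,10,11,9,8,8,10,5,8,5,9]
j=4: A[4]=11 > 9 → no swap
(after j=4) A = [5,9,10,10,11,9,8,8,10,5,8,5,9]

[5,9,10,10,11,9,8,8,10,5,8,5,9]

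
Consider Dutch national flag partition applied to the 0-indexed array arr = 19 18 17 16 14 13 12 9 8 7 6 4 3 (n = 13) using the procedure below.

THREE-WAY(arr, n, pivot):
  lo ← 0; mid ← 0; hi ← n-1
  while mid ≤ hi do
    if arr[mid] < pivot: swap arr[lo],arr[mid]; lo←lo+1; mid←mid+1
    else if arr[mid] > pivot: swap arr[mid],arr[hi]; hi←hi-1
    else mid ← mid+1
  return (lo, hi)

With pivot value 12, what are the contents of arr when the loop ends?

3 4 6 7 8 9 12 13 14 16 17 18 19

lo=0 mid=0 hi=12
19>12: swap(0,12), hi=11 ⇒ 3 18 17 16 14 13 12 9 8 7 6 4 19
3<12: swap(0,0), lo=1 mid=1 ⇒ 3 18 17 16 14 13 12 9 8 7 6 4 19
18>12: swap(1,11), hi=10 ⇒ 3 4 17 16 14 13 12 9 8 7 6 18 19
4<12: swap(1,1), lo=2 mid=2 ⇒ 3 4 17 16 14 13 12 9 8 7 6 18 19
17>12: swap(2,10), hi=9 ⇒ 3 4 6 16 14 13 12 9 8 7 17 18 19
6<12: swap(2,2), lo=3 mid=3 ⇒ 3 4 6 16 14 13 12 9 8 7 17 18 19
16>12: swap(3,9), hi=8 ⇒ 3 4 6 7 14 13 12 9 8 16 17 18 19
7<12: swap(3,3), lo=4 mid=4 ⇒ 3 4 6 7 14 13 12 9 8 16 17 18 19
14>12: swap(4,8), hi=7 ⇒ 3 4 6 7 8 13 12 9 14 16 17 18 19
8<12: swap(4,4), lo=5 mid=5 ⇒ 3 4 6 7 8 13 12 9 14 16 17 18 19
13>12: swap(5,7), hi=6 ⇒ 3 4 6 7 8 9 12 13 14 16 17 18 19
9<12: swap(5,5), lo=6 mid=6 ⇒ 3 4 6 7 8 9 12 13 14 16 17 18 19
12=12: mid=7
done. lo=6 hi=6; arr=3 4 6 7 8 9 12 13 14 16 17 18 19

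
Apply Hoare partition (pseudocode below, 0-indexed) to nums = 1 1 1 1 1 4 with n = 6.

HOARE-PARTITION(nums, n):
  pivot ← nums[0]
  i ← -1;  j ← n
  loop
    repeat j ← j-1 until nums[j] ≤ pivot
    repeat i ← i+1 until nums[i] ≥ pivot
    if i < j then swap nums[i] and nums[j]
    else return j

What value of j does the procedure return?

pivot = nums[0] = 1; i = -1, j = 6
j→4 (nums[4]=1≤1), i→0 (nums[0]=1≥1); i<j, swap → 1 1 1 1 1 4
j→3 (nums[3]=1≤1), i→1 (nums[1]=1≥1); i<j, swap → 1 1 1 1 1 4
j→2, i→2; i≥j, return j=2. nums = 1 1 1 1 1 4

2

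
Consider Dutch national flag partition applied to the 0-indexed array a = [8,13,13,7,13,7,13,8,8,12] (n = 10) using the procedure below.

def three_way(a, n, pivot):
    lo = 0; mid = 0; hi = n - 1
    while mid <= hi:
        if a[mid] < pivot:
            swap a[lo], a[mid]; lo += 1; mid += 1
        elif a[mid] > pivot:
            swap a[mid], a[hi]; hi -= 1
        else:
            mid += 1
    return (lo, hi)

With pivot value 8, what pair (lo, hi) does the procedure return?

(2, 4)

pivot = 8; lo=0, mid=0, hi=9
a[mid]=8=8: mid=1
a[mid]=13>8: swap a[1],a[9]; hi=8 → [8,12,13,7,13,7,13,8,8,13]
a[mid]=12>8: swap a[1],a[8]; hi=7 → [8,8,13,7,13,7,13,8,12,13]
a[mid]=8=8: mid=2
a[mid]=13>8: swap a[2],a[7]; hi=6 → [8,8,8,7,13,7,13,13,12,13]
a[mid]=8=8: mid=3
a[mid]=7<8: swap a[0],a[3]; lo=1,mid=4 → [7,8,8,8,13,7,13,13,12,13]
a[mid]=13>8: swap a[4],a[6]; hi=5 → [7,8,8,8,13,7,13,13,12,13]
a[mid]=13>8: swap a[4],a[5]; hi=4 → [7,8,8,8,7,13,13,13,12,13]
a[mid]=7<8: swap a[1],a[4]; lo=2,mid=5 → [7,7,8,8,8,13,13,13,12,13]
end: lo=2, hi=4; a = [7,7,8,8,8,13,13,13,12,13]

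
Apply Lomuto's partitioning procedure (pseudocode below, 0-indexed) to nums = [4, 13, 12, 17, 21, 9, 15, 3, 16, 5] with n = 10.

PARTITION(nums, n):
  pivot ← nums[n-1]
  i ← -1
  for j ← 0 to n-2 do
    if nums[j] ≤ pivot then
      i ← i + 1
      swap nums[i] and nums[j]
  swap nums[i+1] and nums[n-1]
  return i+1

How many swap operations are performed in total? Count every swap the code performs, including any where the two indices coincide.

3

pivot = nums[9] = 5; i = -1
j=0: nums[0]=4 ≤ 5 → i=0, swap nums[0],nums[0] (no change) → [4, 13, 12, 17, 21, 9, 15, 3, 16, 5]
j=1: nums[1]=13 > 5 → no swap
j=2: nums[2]=12 > 5 → no swap
j=3: nums[3]=17 > 5 → no swap
j=4: nums[4]=21 > 5 → no swap
j=5: nums[5]=9 > 5 → no swap
j=6: nums[6]=15 > 5 → no swap
j=7: nums[7]=3 ≤ 5 → i=1, swap nums[1],nums[7] → [4, 3, 12, 17, 21, 9, 15, 13, 16, 5]
j=8: nums[8]=16 > 5 → no swap
final swap nums[2],nums[9] → [4, 3, 5, 17, 21, 9, 15, 13, 16, 12]; return 2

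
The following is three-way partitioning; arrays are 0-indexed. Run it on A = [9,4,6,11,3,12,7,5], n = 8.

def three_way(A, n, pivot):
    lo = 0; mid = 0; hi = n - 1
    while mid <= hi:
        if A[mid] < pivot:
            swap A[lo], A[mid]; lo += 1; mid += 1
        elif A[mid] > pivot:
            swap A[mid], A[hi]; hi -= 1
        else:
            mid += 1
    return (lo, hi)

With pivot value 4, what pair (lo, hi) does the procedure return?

(1, 1)

pivot = 4; lo=0, mid=0, hi=7
A[mid]=9>4: swap A[0],A[7]; hi=6 → [5,4,6,11,3,12,7,9]
A[mid]=5>4: swap A[0],A[6]; hi=5 → [7,4,6,11,3,12,5,9]
A[mid]=7>4: swap A[0],A[5]; hi=4 → [12,4,6,11,3,7,5,9]
A[mid]=12>4: swap A[0],A[4]; hi=3 → [3,4,6,11,12,7,5,9]
A[mid]=3<4: swap A[0],A[0]; lo=1,mid=1 → [3,4,6,11,12,7,5,9]
A[mid]=4=4: mid=2
A[mid]=6>4: swap A[2],A[3]; hi=2 → [3,4,11,6,12,7,5,9]
A[mid]=11>4: swap A[2],A[2]; hi=1 → [3,4,11,6,12,7,5,9]
end: lo=1, hi=1; A = [3,4,11,6,12,7,5,9]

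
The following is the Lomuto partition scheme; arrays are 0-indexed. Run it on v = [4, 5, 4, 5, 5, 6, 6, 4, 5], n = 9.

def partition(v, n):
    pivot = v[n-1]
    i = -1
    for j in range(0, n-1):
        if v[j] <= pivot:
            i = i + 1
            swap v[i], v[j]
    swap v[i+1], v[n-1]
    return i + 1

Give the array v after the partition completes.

[4, 5, 4, 5, 5, 4, 5, 6, 6]

pivot=5, i=-1
j=0: 4≤5, i=0, swap(0,0) ⇒ [4, 5, 4, 5, 5, 6, 6, 4, 5]
j=1: 5≤5, i=1, swap(1,1) ⇒ [4, 5, 4, 5, 5, 6, 6, 4, 5]
j=2: 4≤5, i=2, swap(2,2) ⇒ [4, 5, 4, 5, 5, 6, 6, 4, 5]
j=3: 5≤5, i=3, swap(3,3) ⇒ [4, 5, 4, 5, 5, 6, 6, 4, 5]
j=4: 5≤5, i=4, swap(4,4) ⇒ [4, 5, 4, 5, 5, 6, 6, 4, 5]
j=5: 6>5, skip
j=6: 6>5, skip
j=7: 4≤5, i=5, swap(5,7) ⇒ [4, 5, 4, 5, 5, 4, 6, 6, 5]
swap(6,8) ⇒ [4, 5, 4, 5, 5, 4, 5, 6, 6]; return 6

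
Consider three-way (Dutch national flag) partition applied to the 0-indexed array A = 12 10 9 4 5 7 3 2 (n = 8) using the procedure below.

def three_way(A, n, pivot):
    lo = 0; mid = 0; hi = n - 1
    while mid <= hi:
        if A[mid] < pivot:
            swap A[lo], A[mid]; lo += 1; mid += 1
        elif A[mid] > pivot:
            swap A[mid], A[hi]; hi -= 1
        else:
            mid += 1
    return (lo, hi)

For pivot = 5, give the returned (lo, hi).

(3, 3)

pivot = 5; lo=0, mid=0, hi=7
A[mid]=12>5: swap A[0],A[7]; hi=6 → 2 10 9 4 5 7 3 12
A[mid]=2<5: swap A[0],A[0]; lo=1,mid=1 → 2 10 9 4 5 7 3 12
A[mid]=10>5: swap A[1],A[6]; hi=5 → 2 3 9 4 5 7 10 12
A[mid]=3<5: swap A[1],A[1]; lo=2,mid=2 → 2 3 9 4 5 7 10 12
A[mid]=9>5: swap A[2],A[5]; hi=4 → 2 3 7 4 5 9 10 12
A[mid]=7>5: swap A[2],A[4]; hi=3 → 2 3 5 4 7 9 10 12
A[mid]=5=5: mid=3
A[mid]=4<5: swap A[2],A[3]; lo=3,mid=4 → 2 3 4 5 7 9 10 12
end: lo=3, hi=3; A = 2 3 4 5 7 9 10 12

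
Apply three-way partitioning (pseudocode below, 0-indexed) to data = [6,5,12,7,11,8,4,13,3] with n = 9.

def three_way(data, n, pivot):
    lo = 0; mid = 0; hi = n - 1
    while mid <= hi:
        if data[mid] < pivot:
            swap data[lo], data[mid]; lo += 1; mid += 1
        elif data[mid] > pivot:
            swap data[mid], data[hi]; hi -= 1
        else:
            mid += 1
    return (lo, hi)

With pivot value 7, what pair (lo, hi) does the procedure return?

(4, 4)

pivot = 7; lo=0, mid=0, hi=8
data[mid]=6<7: swap data[0],data[0]; lo=1,mid=1 → [6,5,12,7,11,8,4,13,3]
data[mid]=5<7: swap data[1],data[1]; lo=2,mid=2 → [6,5,12,7,11,8,4,13,3]
data[mid]=12>7: swap data[2],data[8]; hi=7 → [6,5,3,7,11,8,4,13,12]
data[mid]=3<7: swap data[2],data[2]; lo=3,mid=3 → [6,5,3,7,11,8,4,13,12]
data[mid]=7=7: mid=4
data[mid]=11>7: swap data[4],data[7]; hi=6 → [6,5,3,7,13,8,4,11,12]
data[mid]=13>7: swap data[4],data[6]; hi=5 → [6,5,3,7,4,8,13,11,12]
data[mid]=4<7: swap data[3],data[4]; lo=4,mid=5 → [6,5,3,4,7,8,13,11,12]
data[mid]=8>7: swap data[5],data[5]; hi=4 → [6,5,3,4,7,8,13,11,12]
end: lo=4, hi=4; data = [6,5,3,4,7,8,13,11,12]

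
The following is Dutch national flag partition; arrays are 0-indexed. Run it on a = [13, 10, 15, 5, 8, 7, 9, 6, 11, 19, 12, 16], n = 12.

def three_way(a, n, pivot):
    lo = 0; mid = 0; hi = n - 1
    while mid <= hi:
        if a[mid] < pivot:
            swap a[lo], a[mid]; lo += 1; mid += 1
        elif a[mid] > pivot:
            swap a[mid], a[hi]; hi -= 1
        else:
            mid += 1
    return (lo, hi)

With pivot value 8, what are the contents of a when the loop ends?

pivot = 8; lo=0, mid=0, hi=11
a[mid]=13>8: swap a[0],a[11]; hi=10 → [16, 10, 15, 5, 8, 7, 9, 6, 11, 19, 12, 13]
a[mid]=16>8: swap a[0],a[10]; hi=9 → [12, 10, 15, 5, 8, 7, 9, 6, 11, 19, 16, 13]
a[mid]=12>8: swap a[0],a[9]; hi=8 → [19, 10, 15, 5, 8, 7, 9, 6, 11, 12, 16, 13]
a[mid]=19>8: swap a[0],a[8]; hi=7 → [11, 10, 15, 5, 8, 7, 9, 6, 19, 12, 16, 13]
a[mid]=11>8: swap a[0],a[7]; hi=6 → [6, 10, 15, 5, 8, 7, 9, 11, 19, 12, 16, 13]
a[mid]=6<8: swap a[0],a[0]; lo=1,mid=1 → [6, 10, 15, 5, 8, 7, 9, 11, 19, 12, 16, 13]
a[mid]=10>8: swap a[1],a[6]; hi=5 → [6, 9, 15, 5, 8, 7, 10, 11, 19, 12, 16, 13]
a[mid]=9>8: swap a[1],a[5]; hi=4 → [6, 7, 15, 5, 8, 9, 10, 11, 19, 12, 16, 13]
a[mid]=7<8: swap a[1],a[1]; lo=2,mid=2 → [6, 7, 15, 5, 8, 9, 10, 11, 19, 12, 16, 13]
a[mid]=15>8: swap a[2],a[4]; hi=3 → [6, 7, 8, 5, 15, 9, 10, 11, 19, 12, 16, 13]
a[mid]=8=8: mid=3
a[mid]=5<8: swap a[2],a[3]; lo=3,mid=4 → [6, 7, 5, 8, 15, 9, 10, 11, 19, 12, 16, 13]
end: lo=3, hi=3; a = [6, 7, 5, 8, 15, 9, 10, 11, 19, 12, 16, 13]

[6, 7, 5, 8, 15, 9, 10, 11, 19, 12, 16, 13]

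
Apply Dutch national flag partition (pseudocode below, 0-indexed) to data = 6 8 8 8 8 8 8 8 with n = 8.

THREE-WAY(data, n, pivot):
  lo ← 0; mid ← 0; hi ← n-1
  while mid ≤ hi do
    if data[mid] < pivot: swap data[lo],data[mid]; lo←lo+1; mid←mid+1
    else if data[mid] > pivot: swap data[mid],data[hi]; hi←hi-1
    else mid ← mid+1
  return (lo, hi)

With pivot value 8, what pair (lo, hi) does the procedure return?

pivot = 8; lo=0, mid=0, hi=7
data[mid]=6<8: swap data[0],data[0]; lo=1,mid=1 → 6 8 8 8 8 8 8 8
data[mid]=8=8: mid=2
data[mid]=8=8: mid=3
data[mid]=8=8: mid=4
data[mid]=8=8: mid=5
data[mid]=8=8: mid=6
data[mid]=8=8: mid=7
data[mid]=8=8: mid=8
end: lo=1, hi=7; data = 6 8 8 8 8 8 8 8

(1, 7)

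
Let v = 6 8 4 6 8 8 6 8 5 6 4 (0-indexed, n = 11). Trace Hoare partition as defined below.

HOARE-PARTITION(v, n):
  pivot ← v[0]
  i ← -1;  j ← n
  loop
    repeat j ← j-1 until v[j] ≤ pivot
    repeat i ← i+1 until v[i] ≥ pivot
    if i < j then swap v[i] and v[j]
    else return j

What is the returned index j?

4

pivot = v[0] = 6; i = -1, j = 11
j→10 (v[10]=4≤6), i→0 (v[0]=6≥6); i<j, swap → 4 8 4 6 8 8 6 8 5 6 6
j→9 (v[9]=6≤6), i→1 (v[1]=8≥6); i<j, swap → 4 6 4 6 8 8 6 8 5 8 6
j→8 (v[8]=5≤6), i→3 (v[3]=6≥6); i<j, swap → 4 6 4 5 8 8 6 8 6 8 6
j→6 (v[6]=6≤6), i→4 (v[4]=8≥6); i<j, swap → 4 6 4 5 6 8 8 8 6 8 6
j→4, i→5; i≥j, return j=4. v = 4 6 4 5 6 8 8 8 6 8 6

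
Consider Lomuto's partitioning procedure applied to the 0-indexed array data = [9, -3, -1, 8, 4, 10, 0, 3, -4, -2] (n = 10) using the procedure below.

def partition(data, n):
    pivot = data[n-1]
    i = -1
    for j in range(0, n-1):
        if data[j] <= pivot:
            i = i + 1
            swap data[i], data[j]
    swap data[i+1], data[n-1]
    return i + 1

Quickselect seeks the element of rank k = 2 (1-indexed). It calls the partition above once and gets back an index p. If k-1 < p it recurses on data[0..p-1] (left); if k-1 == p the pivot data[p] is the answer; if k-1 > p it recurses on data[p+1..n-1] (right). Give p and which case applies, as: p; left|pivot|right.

2; left

pivot = data[9] = -2; i = -1
j=0: data[0]=9 > -2 → no swap
j=1: data[1]=-3 ≤ -2 → i=0, swap data[0],data[1] → [-3, 9, -1, 8, 4, 10, 0, 3, -4, -2]
j=2: data[2]=-1 > -2 → no swap
j=3: data[3]=8 > -2 → no swap
j=4: data[4]=4 > -2 → no swap
j=5: data[5]=10 > -2 → no swap
j=6: data[6]=0 > -2 → no swap
j=7: data[7]=3 > -2 → no swap
j=8: data[8]=-4 ≤ -2 → i=1, swap data[1],data[8] → [-3, -4, -1, 8, 4, 10, 0, 3, 9, -2]
final swap data[2],data[9] → [-3, -4, -2, 8, 4, 10, 0, 3, 9, -1]; return 2
p = 2; k-1 = 1 < 2 ⇒ left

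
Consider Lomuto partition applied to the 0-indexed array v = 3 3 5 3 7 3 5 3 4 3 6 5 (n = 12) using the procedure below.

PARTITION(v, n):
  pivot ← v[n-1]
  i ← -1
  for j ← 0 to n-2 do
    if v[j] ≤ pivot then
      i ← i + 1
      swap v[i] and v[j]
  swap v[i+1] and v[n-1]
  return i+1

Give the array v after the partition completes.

3 3 5 3 3 5 3 4 3 5 6 7

pivot = v[11] = 5; i = -1
j=0: v[0]=3 ≤ 5 → i=0, swap v[0],v[0] (no change) → 3 3 5 3 7 3 5 3 4 3 6 5
j=1: v[1]=3 ≤ 5 → i=1, swap v[1],v[1] (no change) → 3 3 5 3 7 3 5 3 4 3 6 5
j=2: v[2]=5 ≤ 5 → i=2, swap v[2],v[2] (no change) → 3 3 5 3 7 3 5 3 4 3 6 5
j=3: v[3]=3 ≤ 5 → i=3, swap v[3],v[3] (no change) → 3 3 5 3 7 3 5 3 4 3 6 5
j=4: v[4]=7 > 5 → no swap
j=5: v[5]=3 ≤ 5 → i=4, swap v[4],v[5] → 3 3 5 3 3 7 5 3 4 3 6 5
j=6: v[6]=5 ≤ 5 → i=5, swap v[5],v[6] → 3 3 5 3 3 5 7 3 4 3 6 5
j=7: v[7]=3 ≤ 5 → i=6, swap v[6],v[7] → 3 3 5 3 3 5 3 7 4 3 6 5
j=8: v[8]=4 ≤ 5 → i=7, swap v[7],v[8] → 3 3 5 3 3 5 3 4 7 3 6 5
j=9: v[9]=3 ≤ 5 → i=8, swap v[8],v[9] → 3 3 5 3 3 5 3 4 3 7 6 5
j=10: v[10]=6 > 5 → no swap
final swap v[9],v[11] → 3 3 5 3 3 5 3 4 3 5 6 7; return 9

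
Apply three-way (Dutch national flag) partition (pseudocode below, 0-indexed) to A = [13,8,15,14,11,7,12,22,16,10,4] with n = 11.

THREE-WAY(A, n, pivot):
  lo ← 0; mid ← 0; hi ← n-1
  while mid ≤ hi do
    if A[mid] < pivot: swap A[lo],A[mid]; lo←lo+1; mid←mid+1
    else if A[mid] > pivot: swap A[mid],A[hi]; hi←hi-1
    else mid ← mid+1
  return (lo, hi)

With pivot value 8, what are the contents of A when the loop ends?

[4,7,8,11,14,12,22,16,10,15,13]

lo=0 mid=0 hi=10
13>8: swap(0,10), hi=9 ⇒ [4,8,15,14,11,7,12,22,16,10,13]
4<8: swap(0,0), lo=1 mid=1 ⇒ [4,8,15,14,11,7,12,22,16,10,13]
8=8: mid=2
15>8: swap(2,9), hi=8 ⇒ [4,8,10,14,11,7,12,22,16,15,13]
10>8: swap(2,8), hi=7 ⇒ [4,8,16,14,11,7,12,22,10,15,13]
16>8: swap(2,7), hi=6 ⇒ [4,8,22,14,11,7,12,16,10,15,13]
22>8: swap(2,6), hi=5 ⇒ [4,8,12,14,11,7,22,16,10,15,13]
12>8: swap(2,5), hi=4 ⇒ [4,8,7,14,11,12,22,16,10,15,13]
7<8: swap(1,2), lo=2 mid=3 ⇒ [4,7,8,14,11,12,22,16,10,15,13]
14>8: swap(3,4), hi=3 ⇒ [4,7,8,11,14,12,22,16,10,15,13]
11>8: swap(3,3), hi=2 ⇒ [4,7,8,11,14,12,22,16,10,15,13]
done. lo=2 hi=2; A=[4,7,8,11,14,12,22,16,10,15,13]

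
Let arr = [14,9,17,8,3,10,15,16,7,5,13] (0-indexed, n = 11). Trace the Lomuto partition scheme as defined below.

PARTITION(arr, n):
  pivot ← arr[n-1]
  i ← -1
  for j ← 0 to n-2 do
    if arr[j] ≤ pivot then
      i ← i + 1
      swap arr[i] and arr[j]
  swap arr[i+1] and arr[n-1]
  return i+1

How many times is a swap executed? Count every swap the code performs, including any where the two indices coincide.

7

pivot = arr[10] = 13; i = -1
j=0: arr[0]=14 > 13 → no swap
j=1: arr[1]=9 ≤ 13 → i=0, swap arr[0],arr[1] → [9,14,17,8,3,10,15,16,7,5,13]
j=2: arr[2]=17 > 13 → no swap
j=3: arr[3]=8 ≤ 13 → i=1, swap arr[1],arr[3] → [9,8,17,14,3,10,15,16,7,5,13]
j=4: arr[4]=3 ≤ 13 → i=2, swap arr[2],arr[4] → [9,8,3,14,17,10,15,16,7,5,13]
j=5: arr[5]=10 ≤ 13 → i=3, swap arr[3],arr[5] → [9,8,3,10,17,14,15,16,7,5,13]
j=6: arr[6]=15 > 13 → no swap
j=7: arr[7]=16 > 13 → no swap
j=8: arr[8]=7 ≤ 13 → i=4, swap arr[4],arr[8] → [9,8,3,10,7,14,15,16,17,5,13]
j=9: arr[9]=5 ≤ 13 → i=5, swap arr[5],arr[9] → [9,8,3,10,7,5,15,16,17,14,13]
final swap arr[6],arr[10] → [9,8,3,10,7,5,13,16,17,14,15]; return 6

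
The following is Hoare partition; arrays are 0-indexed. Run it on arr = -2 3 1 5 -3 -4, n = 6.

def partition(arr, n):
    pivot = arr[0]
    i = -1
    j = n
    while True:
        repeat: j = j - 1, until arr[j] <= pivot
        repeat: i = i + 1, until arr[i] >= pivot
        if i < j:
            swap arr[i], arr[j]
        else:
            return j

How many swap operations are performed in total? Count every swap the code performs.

pivot=-2
j stops at 5 (-4), i stops at 0 (-2); swap ⇒ -4 3 1 5 -3 -2
j stops at 4 (-3), i stops at 1 (3); swap ⇒ -4 -3 1 5 3 -2
j stops at 1, i stops at 2; i≥j ⇒ return 1. arr=-4 -3 1 5 3 -2

2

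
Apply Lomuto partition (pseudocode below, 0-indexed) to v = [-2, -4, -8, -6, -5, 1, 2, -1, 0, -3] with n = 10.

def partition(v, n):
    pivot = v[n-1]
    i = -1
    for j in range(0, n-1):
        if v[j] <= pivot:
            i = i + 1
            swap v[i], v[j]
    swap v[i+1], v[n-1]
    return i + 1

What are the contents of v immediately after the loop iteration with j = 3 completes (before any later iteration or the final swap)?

[-4, -8, -6, -2, -5, 1, 2, -1, 0, -3]

pivot=-3, i=-1
j=0: -2>-3, skip
j=1: -4≤-3, i=0, swap(0,1) ⇒ [-4, -2, -8, -6, -5, 1, 2, -1, 0, -3]
j=2: -8≤-3, i=1, swap(1,2) ⇒ [-4, -8, -2, -6, -5, 1, 2, -1, 0, -3]
j=3: -6≤-3, i=2, swap(2,3) ⇒ [-4, -8, -6, -2, -5, 1, 2, -1, 0, -3]
(after j=3) v = [-4, -8, -6, -2, -5, 1, 2, -1, 0, -3]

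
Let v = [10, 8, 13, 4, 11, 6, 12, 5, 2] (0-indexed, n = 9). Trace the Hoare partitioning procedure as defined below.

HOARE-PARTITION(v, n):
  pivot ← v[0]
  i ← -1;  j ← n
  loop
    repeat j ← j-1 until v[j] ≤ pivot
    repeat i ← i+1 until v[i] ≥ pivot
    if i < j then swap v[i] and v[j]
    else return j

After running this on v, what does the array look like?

[2, 8, 5, 4, 6, 11, 12, 13, 10]

pivot = v[0] = 10; i = -1, j = 9
j→8 (v[8]=2≤10), i→0 (v[0]=10≥10); i<j, swap → [2, 8, 13, 4, 11, 6, 12, 5, 10]
j→7 (v[7]=5≤10), i→2 (v[2]=13≥10); i<j, swap → [2, 8, 5, 4, 11, 6, 12, 13, 10]
j→5 (v[5]=6≤10), i→4 (v[4]=11≥10); i<j, swap → [2, 8, 5, 4, 6, 11, 12, 13, 10]
j→4, i→5; i≥j, return j=4. v = [2, 8, 5, 4, 6, 11, 12, 13, 10]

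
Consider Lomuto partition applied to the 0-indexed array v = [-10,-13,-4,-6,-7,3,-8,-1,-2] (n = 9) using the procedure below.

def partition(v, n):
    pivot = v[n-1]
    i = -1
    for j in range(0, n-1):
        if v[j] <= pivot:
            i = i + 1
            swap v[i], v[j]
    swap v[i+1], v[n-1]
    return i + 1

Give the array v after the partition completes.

[-10,-13,-4,-6,-7,-8,-2,-1,3]

pivot = v[8] = -2; i = -1
j=0: v[0]=-10 ≤ -2 → i=0, swap v[0],v[0] (no change) → [-10,-13,-4,-6,-7,3,-8,-1,-2]
j=1: v[1]=-13 ≤ -2 → i=1, swap v[1],v[1] (no change) → [-10,-13,-4,-6,-7,3,-8,-1,-2]
j=2: v[2]=-4 ≤ -2 → i=2, swap v[2],v[2] (no change) → [-10,-13,-4,-6,-7,3,-8,-1,-2]
j=3: v[3]=-6 ≤ -2 → i=3, swap v[3],v[3] (no change) → [-10,-13,-4,-6,-7,3,-8,-1,-2]
j=4: v[4]=-7 ≤ -2 → i=4, swap v[4],v[4] (no change) → [-10,-13,-4,-6,-7,3,-8,-1,-2]
j=5: v[5]=3 > -2 → no swap
j=6: v[6]=-8 ≤ -2 → i=5, swap v[5],v[6] → [-10,-13,-4,-6,-7,-8,3,-1,-2]
j=7: v[7]=-1 > -2 → no swap
final swap v[6],v[8] → [-10,-13,-4,-6,-7,-8,-2,-1,3]; return 6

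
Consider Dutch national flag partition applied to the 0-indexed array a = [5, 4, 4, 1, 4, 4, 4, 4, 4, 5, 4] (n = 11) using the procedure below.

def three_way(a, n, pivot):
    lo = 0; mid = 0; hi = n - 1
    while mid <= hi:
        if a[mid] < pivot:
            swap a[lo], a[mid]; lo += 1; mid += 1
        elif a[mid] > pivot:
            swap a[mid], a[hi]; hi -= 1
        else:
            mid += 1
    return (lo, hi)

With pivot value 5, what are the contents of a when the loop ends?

pivot = 5; lo=0, mid=0, hi=10
a[mid]=5=5: mid=1
a[mid]=4<5: swap a[0],a[1]; lo=1,mid=2 → [4, 5, 4, 1, 4, 4, 4, 4, 4, 5, 4]
a[mid]=4<5: swap a[1],a[2]; lo=2,mid=3 → [4, 4, 5, 1, 4, 4, 4, 4, 4, 5, 4]
a[mid]=1<5: swap a[2],a[3]; lo=3,mid=4 → [4, 4, 1, 5, 4, 4, 4, 4, 4, 5, 4]
a[mid]=4<5: swap a[3],a[4]; lo=4,mid=5 → [4, 4, 1, 4, 5, 4, 4, 4, 4, 5, 4]
a[mid]=4<5: swap a[4],a[5]; lo=5,mid=6 → [4, 4, 1, 4, 4, 5, 4, 4, 4, 5, 4]
a[mid]=4<5: swap a[5],a[6]; lo=6,mid=7 → [4, 4, 1, 4, 4, 4, 5, 4, 4, 5, 4]
a[mid]=4<5: swap a[6],a[7]; lo=7,mid=8 → [4, 4, 1, 4, 4, 4, 4, 5, 4, 5, 4]
a[mid]=4<5: swap a[7],a[8]; lo=8,mid=9 → [4, 4, 1, 4, 4, 4, 4, 4, 5, 5, 4]
a[mid]=5=5: mid=10
a[mid]=4<5: swap a[8],a[10]; lo=9,mid=11 → [4, 4, 1, 4, 4, 4, 4, 4, 4, 5, 5]
end: lo=9, hi=10; a = [4, 4, 1, 4, 4, 4, 4, 4, 4, 5, 5]

[4, 4, 1, 4, 4, 4, 4, 4, 4, 5, 5]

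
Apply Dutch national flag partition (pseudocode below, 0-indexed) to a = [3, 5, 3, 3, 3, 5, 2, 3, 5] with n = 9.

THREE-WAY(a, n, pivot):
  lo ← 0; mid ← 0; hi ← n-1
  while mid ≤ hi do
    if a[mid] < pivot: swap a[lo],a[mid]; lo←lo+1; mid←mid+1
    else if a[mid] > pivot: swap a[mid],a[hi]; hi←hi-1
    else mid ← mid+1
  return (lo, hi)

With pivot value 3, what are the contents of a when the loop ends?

[2, 3, 3, 3, 3, 3, 5, 5, 5]

pivot = 3; lo=0, mid=0, hi=8
a[mid]=3=3: mid=1
a[mid]=5>3: swap a[1],a[8]; hi=7 → [3, 5, 3, 3, 3, 5, 2, 3, 5]
a[mid]=5>3: swap a[1],a[7]; hi=6 → [3, 3, 3, 3, 3, 5, 2, 5, 5]
a[mid]=3=3: mid=2
a[mid]=3=3: mid=3
a[mid]=3=3: mid=4
a[mid]=3=3: mid=5
a[mid]=5>3: swap a[5],a[6]; hi=5 → [3, 3, 3, 3, 3, 2, 5, 5, 5]
a[mid]=2<3: swap a[0],a[5]; lo=1,mid=6 → [2, 3, 3, 3, 3, 3, 5, 5, 5]
end: lo=1, hi=5; a = [2, 3, 3, 3, 3, 3, 5, 5, 5]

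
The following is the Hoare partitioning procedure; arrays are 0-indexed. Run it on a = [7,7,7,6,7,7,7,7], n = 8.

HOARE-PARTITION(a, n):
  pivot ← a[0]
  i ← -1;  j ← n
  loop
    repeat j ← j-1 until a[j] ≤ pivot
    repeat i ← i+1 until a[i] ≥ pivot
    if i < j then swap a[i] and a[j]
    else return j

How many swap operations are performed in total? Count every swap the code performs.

3

pivot=7
j stops at 7 (7), i stops at 0 (7); swap ⇒ [7,7,7,6,7,7,7,7]
j stops at 6 (7), i stops at 1 (7); swap ⇒ [7,7,7,6,7,7,7,7]
j stops at 5 (7), i stops at 2 (7); swap ⇒ [7,7,7,6,7,7,7,7]
j stops at 4, i stops at 4; i≥j ⇒ return 4. a=[7,7,7,6,7,7,7,7]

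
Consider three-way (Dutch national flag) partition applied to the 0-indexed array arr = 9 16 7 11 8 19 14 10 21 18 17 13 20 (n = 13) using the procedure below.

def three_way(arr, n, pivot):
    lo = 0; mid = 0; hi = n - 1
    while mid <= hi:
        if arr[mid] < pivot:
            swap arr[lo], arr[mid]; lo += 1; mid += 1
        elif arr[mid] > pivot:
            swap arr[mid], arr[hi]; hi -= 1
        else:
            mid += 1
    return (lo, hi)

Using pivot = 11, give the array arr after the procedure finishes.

9 10 7 8 11 14 19 21 18 17 13 20 16

lo=0 mid=0 hi=12
9<11: swap(0,0), lo=1 mid=1 ⇒ 9 16 7 11 8 19 14 10 21 18 17 13 20
16>11: swap(1,12), hi=11 ⇒ 9 20 7 11 8 19 14 10 21 18 17 13 16
20>11: swap(1,11), hi=10 ⇒ 9 13 7 11 8 19 14 10 21 18 17 20 16
13>11: swap(1,10), hi=9 ⇒ 9 17 7 11 8 19 14 10 21 18 13 20 16
17>11: swap(1,9), hi=8 ⇒ 9 18 7 11 8 19 14 10 21 17 13 20 16
18>11: swap(1,8), hi=7 ⇒ 9 21 7 11 8 19 14 10 18 17 13 20 16
21>11: swap(1,7), hi=6 ⇒ 9 10 7 11 8 19 14 21 18 17 13 20 16
10<11: swap(1,1), lo=2 mid=2 ⇒ 9 10 7 11 8 19 14 21 18 17 13 20 16
7<11: swap(2,2), lo=3 mid=3 ⇒ 9 10 7 11 8 19 14 21 18 17 13 20 16
11=11: mid=4
8<11: swap(3,4), lo=4 mid=5 ⇒ 9 10 7 8 11 19 14 21 18 17 13 20 16
19>11: swap(5,6), hi=5 ⇒ 9 10 7 8 11 14 19 21 18 17 13 20 16
14>11: swap(5,5), hi=4 ⇒ 9 10 7 8 11 14 19 21 18 17 13 20 16
done. lo=4 hi=4; arr=9 10 7 8 11 14 19 21 18 17 13 20 16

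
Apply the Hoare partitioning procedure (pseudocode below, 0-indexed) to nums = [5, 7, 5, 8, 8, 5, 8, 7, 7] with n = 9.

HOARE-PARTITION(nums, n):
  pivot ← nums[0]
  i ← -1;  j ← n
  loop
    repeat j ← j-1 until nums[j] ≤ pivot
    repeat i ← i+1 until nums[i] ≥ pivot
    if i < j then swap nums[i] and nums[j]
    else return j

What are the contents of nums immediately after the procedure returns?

[5, 5, 7, 8, 8, 5, 8, 7, 7]

pivot = nums[0] = 5; i = -1, j = 9
j→5 (nums[5]=5≤5), i→0 (nums[0]=5≥5); i<j, swap → [5, 7, 5, 8, 8, 5, 8, 7, 7]
j→2 (nums[2]=5≤5), i→1 (nums[1]=7≥5); i<j, swap → [5, 5, 7, 8, 8, 5, 8, 7, 7]
j→1, i→2; i≥j, return j=1. nums = [5, 5, 7, 8, 8, 5, 8, 7, 7]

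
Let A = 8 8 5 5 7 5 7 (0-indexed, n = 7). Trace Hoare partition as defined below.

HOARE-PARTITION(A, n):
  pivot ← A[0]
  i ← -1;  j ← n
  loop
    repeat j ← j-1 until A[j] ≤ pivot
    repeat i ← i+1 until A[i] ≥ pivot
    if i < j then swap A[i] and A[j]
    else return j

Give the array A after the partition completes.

7 5 5 5 7 8 8

pivot = A[0] = 8; i = -1, j = 7
j→6 (A[6]=7≤8), i→0 (A[0]=8≥8); i<j, swap → 7 8 5 5 7 5 8
j→5 (A[5]=5≤8), i→1 (A[1]=8≥8); i<j, swap → 7 5 5 5 7 8 8
j→4, i→5; i≥j, return j=4. A = 7 5 5 5 7 8 8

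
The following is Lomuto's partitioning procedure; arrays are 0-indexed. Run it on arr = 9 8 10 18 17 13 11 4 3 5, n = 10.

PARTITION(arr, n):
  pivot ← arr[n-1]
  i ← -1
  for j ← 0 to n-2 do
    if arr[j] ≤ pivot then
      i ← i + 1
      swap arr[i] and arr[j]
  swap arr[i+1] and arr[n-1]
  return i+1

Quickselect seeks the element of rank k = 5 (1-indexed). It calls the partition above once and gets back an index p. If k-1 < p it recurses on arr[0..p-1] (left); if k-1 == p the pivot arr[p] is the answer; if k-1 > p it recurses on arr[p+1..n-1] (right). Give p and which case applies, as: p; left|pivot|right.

2; right

pivot = arr[9] = 5; i = -1
j=0: arr[0]=9 > 5 → no swap
j=1: arr[1]=8 > 5 → no swap
j=2: arr[2]=10 > 5 → no swap
j=3: arr[3]=18 > 5 → no swap
j=4: arr[4]=17 > 5 → no swap
j=5: arr[5]=13 > 5 → no swap
j=6: arr[6]=11 > 5 → no swap
j=7: arr[7]=4 ≤ 5 → i=0, swap arr[0],arr[7] → 4 8 10 18 17 13 11 9 3 5
j=8: arr[8]=3 ≤ 5 → i=1, swap arr[1],arr[8] → 4 3 10 18 17 13 11 9 8 5
final swap arr[2],arr[9] → 4 3 5 18 17 13 11 9 8 10; return 2
p = 2; k-1 = 4 > 2 ⇒ right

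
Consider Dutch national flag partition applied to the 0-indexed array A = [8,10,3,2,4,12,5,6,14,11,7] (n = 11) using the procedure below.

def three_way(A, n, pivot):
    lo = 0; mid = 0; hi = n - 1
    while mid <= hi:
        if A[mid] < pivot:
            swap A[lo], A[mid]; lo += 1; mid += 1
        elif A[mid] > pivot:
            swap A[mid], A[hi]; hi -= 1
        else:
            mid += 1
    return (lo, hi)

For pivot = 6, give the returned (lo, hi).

(4, 4)

lo=0 mid=0 hi=10
8>6: swap(0,10), hi=9 ⇒ [7,10,3,2,4,12,5,6,14,11,8]
7>6: swap(0,9), hi=8 ⇒ [11,10,3,2,4,12,5,6,14,7,8]
11>6: swap(0,8), hi=7 ⇒ [14,10,3,2,4,12,5,6,11,7,8]
14>6: swap(0,7), hi=6 ⇒ [6,10,3,2,4,12,5,14,11,7,8]
6=6: mid=1
10>6: swap(1,6), hi=5 ⇒ [6,5,3,2,4,12,10,14,11,7,8]
5<6: swap(0,1), lo=1 mid=2 ⇒ [5,6,3,2,4,12,10,14,11,7,8]
3<6: swap(1,2), lo=2 mid=3 ⇒ [5,3,6,2,4,12,10,14,11,7,8]
2<6: swap(2,3), lo=3 mid=4 ⇒ [5,3,2,6,4,12,10,14,11,7,8]
4<6: swap(3,4), lo=4 mid=5 ⇒ [5,3,2,4,6,12,10,14,11,7,8]
12>6: swap(5,5), hi=4 ⇒ [5,3,2,4,6,12,10,14,11,7,8]
done. lo=4 hi=4; A=[5,3,2,4,6,12,10,14,11,7,8]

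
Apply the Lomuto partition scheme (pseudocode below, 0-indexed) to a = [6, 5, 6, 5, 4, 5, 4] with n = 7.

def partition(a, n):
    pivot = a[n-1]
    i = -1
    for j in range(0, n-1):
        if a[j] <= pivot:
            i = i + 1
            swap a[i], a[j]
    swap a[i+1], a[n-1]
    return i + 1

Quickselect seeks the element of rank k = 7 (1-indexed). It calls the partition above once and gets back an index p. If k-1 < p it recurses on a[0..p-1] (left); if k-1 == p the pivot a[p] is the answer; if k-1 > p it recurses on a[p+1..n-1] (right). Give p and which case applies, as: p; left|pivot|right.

pivot = a[6] = 4; i = -1
j=0: a[0]=6 > 4 → no swap
j=1: a[1]=5 > 4 → no swap
j=2: a[2]=6 > 4 → no swap
j=3: a[3]=5 > 4 → no swap
j=4: a[4]=4 ≤ 4 → i=0, swap a[0],a[4] → [4, 5, 6, 5, 6, 5, 4]
j=5: a[5]=5 > 4 → no swap
final swap a[1],a[6] → [4, 4, 6, 5, 6, 5, 5]; return 1
p = 1; k-1 = 6 > 1 ⇒ right

1; right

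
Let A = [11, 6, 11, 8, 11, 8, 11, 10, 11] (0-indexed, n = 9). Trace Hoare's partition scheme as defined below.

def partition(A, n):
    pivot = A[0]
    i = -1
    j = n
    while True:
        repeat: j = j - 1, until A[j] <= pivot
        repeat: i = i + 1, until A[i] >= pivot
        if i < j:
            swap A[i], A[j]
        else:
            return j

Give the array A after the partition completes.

pivot = A[0] = 11; i = -1, j = 9
j→8 (A[8]=11≤11), i→0 (A[0]=11≥11); i<j, swap → [11, 6, 11, 8, 11, 8, 11, 10, 11]
j→7 (A[7]=10≤11), i→2 (A[2]=11≥11); i<j, swap → [11, 6, 10, 8, 11, 8, 11, 11, 11]
j→6 (A[6]=11≤11), i→4 (A[4]=11≥11); i<j, swap → [11, 6, 10, 8, 11, 8, 11, 11, 11]
j→5, i→6; i≥j, return j=5. A = [11, 6, 10, 8, 11, 8, 11, 11, 11]

[11, 6, 10, 8, 11, 8, 11, 11, 11]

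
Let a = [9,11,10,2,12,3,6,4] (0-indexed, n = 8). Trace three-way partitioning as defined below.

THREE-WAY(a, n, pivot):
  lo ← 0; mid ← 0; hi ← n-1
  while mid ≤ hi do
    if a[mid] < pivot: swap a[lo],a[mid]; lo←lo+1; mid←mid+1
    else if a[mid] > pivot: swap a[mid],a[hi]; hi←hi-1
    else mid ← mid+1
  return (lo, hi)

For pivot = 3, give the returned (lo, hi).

(1, 1)

pivot = 3; lo=0, mid=0, hi=7
a[mid]=9>3: swap a[0],a[7]; hi=6 → [4,11,10,2,12,3,6,9]
a[mid]=4>3: swap a[0],a[6]; hi=5 → [6,11,10,2,12,3,4,9]
a[mid]=6>3: swap a[0],a[5]; hi=4 → [3,11,10,2,12,6,4,9]
a[mid]=3=3: mid=1
a[mid]=11>3: swap a[1],a[4]; hi=3 → [3,12,10,2,11,6,4,9]
a[mid]=12>3: swap a[1],a[3]; hi=2 → [3,2,10,12,11,6,4,9]
a[mid]=2<3: swap a[0],a[1]; lo=1,mid=2 → [2,3,10,12,11,6,4,9]
a[mid]=10>3: swap a[2],a[2]; hi=1 → [2,3,10,12,11,6,4,9]
end: lo=1, hi=1; a = [2,3,10,12,11,6,4,9]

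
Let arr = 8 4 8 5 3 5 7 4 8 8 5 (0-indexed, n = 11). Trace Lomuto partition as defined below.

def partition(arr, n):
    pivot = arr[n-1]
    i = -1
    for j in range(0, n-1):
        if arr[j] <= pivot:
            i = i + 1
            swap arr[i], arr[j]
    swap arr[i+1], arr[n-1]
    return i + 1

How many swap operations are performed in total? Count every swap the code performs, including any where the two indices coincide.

6

pivot = arr[10] = 5; i = -1
j=0: arr[0]=8 > 5 → no swap
j=1: arr[1]=4 ≤ 5 → i=0, swap arr[0],arr[1] → 4 8 8 5 3 5 7 4 8 8 5
j=2: arr[2]=8 > 5 → no swap
j=3: arr[3]=5 ≤ 5 → i=1, swap arr[1],arr[3] → 4 5 8 8 3 5 7 4 8 8 5
j=4: arr[4]=3 ≤ 5 → i=2, swap arr[2],arr[4] → 4 5 3 8 8 5 7 4 8 8 5
j=5: arr[5]=5 ≤ 5 → i=3, swap arr[3],arr[5] → 4 5 3 5 8 8 7 4 8 8 5
j=6: arr[6]=7 > 5 → no swap
j=7: arr[7]=4 ≤ 5 → i=4, swap arr[4],arr[7] → 4 5 3 5 4 8 7 8 8 8 5
j=8: arr[8]=8 > 5 → no swap
j=9: arr[9]=8 > 5 → no swap
final swap arr[5],arr[10] → 4 5 3 5 4 5 7 8 8 8 8; return 5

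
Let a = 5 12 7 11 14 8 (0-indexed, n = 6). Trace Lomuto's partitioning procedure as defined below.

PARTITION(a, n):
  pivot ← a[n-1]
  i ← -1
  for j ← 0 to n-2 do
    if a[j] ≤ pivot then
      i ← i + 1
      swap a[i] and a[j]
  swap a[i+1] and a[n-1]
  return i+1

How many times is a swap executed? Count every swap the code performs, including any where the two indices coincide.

3

pivot=8, i=-1
j=0: 5≤8, i=0, swap(0,0) ⇒ 5 12 7 11 14 8
j=1: 12>8, skip
j=2: 7≤8, i=1, swap(1,2) ⇒ 5 7 12 11 14 8
j=3: 11>8, skip
j=4: 14>8, skip
swap(2,5) ⇒ 5 7 8 11 14 12; return 2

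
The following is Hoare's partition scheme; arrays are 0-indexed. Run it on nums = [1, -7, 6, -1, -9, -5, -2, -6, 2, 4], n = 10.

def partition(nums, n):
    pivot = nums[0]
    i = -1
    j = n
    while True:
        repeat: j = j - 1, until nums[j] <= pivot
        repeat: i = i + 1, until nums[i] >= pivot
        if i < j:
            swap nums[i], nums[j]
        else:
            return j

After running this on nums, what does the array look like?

[-6, -7, -2, -1, -9, -5, 6, 1, 2, 4]

pivot = nums[0] = 1; i = -1, j = 10
j→7 (nums[7]=-6≤1), i→0 (nums[0]=1≥1); i<j, swap → [-6, -7, 6, -1, -9, -5, -2, 1, 2, 4]
j→6 (nums[6]=-2≤1), i→2 (nums[2]=6≥1); i<j, swap → [-6, -7, -2, -1, -9, -5, 6, 1, 2, 4]
j→5, i→6; i≥j, return j=5. nums = [-6, -7, -2, -1, -9, -5, 6, 1, 2, 4]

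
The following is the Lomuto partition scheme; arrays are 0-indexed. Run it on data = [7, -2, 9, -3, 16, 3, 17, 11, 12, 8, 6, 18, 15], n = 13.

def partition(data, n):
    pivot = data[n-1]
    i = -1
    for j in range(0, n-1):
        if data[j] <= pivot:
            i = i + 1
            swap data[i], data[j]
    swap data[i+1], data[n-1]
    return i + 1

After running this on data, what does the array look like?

pivot = data[12] = 15; i = -1
j=0: data[0]=7 ≤ 15 → i=0, swap data[0],data[0] (no change) → [7, -2, 9, -3, 16, 3, 17, 11, 12, 8, 6, 18, 15]
j=1: data[1]=-2 ≤ 15 → i=1, swap data[1],data[1] (no change) → [7, -2, 9, -3, 16, 3, 17, 11, 12, 8, 6, 18, 15]
j=2: data[2]=9 ≤ 15 → i=2, swap data[2],data[2] (no change) → [7, -2, 9, -3, 16, 3, 17, 11, 12, 8, 6, 18, 15]
j=3: data[3]=-3 ≤ 15 → i=3, swap data[3],data[3] (no change) → [7, -2, 9, -3, 16, 3, 17, 11, 12, 8, 6, 18, 15]
j=4: data[4]=16 > 15 → no swap
j=5: data[5]=3 ≤ 15 → i=4, swap data[4],data[5] → [7, -2, 9, -3, 3, 16, 17, 11, 12, 8, 6, 18, 15]
j=6: data[6]=17 > 15 → no swap
j=7: data[7]=11 ≤ 15 → i=5, swap data[5],data[7] → [7, -2, 9, -3, 3, 11, 17, 16, 12, 8, 6, 18, 15]
j=8: data[8]=12 ≤ 15 → i=6, swap data[6],data[8] → [7, -2, 9, -3, 3, 11, 12, 16, 17, 8, 6, 18, 15]
j=9: data[9]=8 ≤ 15 → i=7, swap data[7],data[9] → [7, -2, 9, -3, 3, 11, 12, 8, 17, 16, 6, 18, 15]
j=10: data[10]=6 ≤ 15 → i=8, swap data[8],data[10] → [7, -2, 9, -3, 3, 11, 12, 8, 6, 16, 17, 18, 15]
j=11: data[11]=18 > 15 → no swap
final swap data[9],data[12] → [7, -2, 9, -3, 3, 11, 12, 8, 6, 15, 17, 18, 16]; return 9

[7, -2, 9, -3, 3, 11, 12, 8, 6, 15, 17, 18, 16]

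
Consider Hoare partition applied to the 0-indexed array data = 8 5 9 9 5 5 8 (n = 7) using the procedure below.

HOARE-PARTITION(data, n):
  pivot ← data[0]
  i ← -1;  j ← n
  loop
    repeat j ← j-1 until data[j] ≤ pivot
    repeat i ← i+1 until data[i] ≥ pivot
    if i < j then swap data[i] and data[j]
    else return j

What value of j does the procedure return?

3

pivot=8
j stops at 6 (8), i stops at 0 (8); swap ⇒ 8 5 9 9 5 5 8
j stops at 5 (5), i stops at 2 (9); swap ⇒ 8 5 5 9 5 9 8
j stops at 4 (5), i stops at 3 (9); swap ⇒ 8 5 5 5 9 9 8
j stops at 3, i stops at 4; i≥j ⇒ return 3. data=8 5 5 5 9 9 8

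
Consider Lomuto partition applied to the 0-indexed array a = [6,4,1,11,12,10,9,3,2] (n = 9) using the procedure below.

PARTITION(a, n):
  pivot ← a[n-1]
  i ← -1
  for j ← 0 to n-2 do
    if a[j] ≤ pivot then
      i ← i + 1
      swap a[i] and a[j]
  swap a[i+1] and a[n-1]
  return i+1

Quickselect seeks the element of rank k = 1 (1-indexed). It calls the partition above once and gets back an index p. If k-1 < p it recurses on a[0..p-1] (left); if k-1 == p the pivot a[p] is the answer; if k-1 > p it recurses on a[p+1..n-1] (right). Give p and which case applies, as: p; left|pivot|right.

pivot = a[8] = 2; i = -1
j=0: a[0]=6 > 2 → no swap
j=1: a[1]=4 > 2 → no swap
j=2: a[2]=1 ≤ 2 → i=0, swap a[0],a[2] → [1,4,6,11,12,10,9,3,2]
j=3: a[3]=11 > 2 → no swap
j=4: a[4]=12 > 2 → no swap
j=5: a[5]=10 > 2 → no swap
j=6: a[6]=9 > 2 → no swap
j=7: a[7]=3 > 2 → no swap
final swap a[1],a[8] → [1,2,6,11,12,10,9,3,4]; return 1
p = 1; k-1 = 0 < 1 ⇒ left

1; left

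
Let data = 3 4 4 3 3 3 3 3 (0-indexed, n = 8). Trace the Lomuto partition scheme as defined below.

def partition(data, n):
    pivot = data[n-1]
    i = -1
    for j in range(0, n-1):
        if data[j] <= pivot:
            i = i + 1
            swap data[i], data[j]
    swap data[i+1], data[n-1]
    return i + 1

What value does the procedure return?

pivot = data[7] = 3; i = -1
j=0: data[0]=3 ≤ 3 → i=0, swap data[0],data[0] (no change) → 3 4 4 3 3 3 3 3
j=1: data[1]=4 > 3 → no swap
j=2: data[2]=4 > 3 → no swap
j=3: data[3]=3 ≤ 3 → i=1, swap data[1],data[3] → 3 3 4 4 3 3 3 3
j=4: data[4]=3 ≤ 3 → i=2, swap data[2],data[4] → 3 3 3 4 4 3 3 3
j=5: data[5]=3 ≤ 3 → i=3, swap data[3],data[5] → 3 3 3 3 4 4 3 3
j=6: data[6]=3 ≤ 3 → i=4, swap data[4],data[6] → 3 3 3 3 3 4 4 3
final swap data[5],data[7] → 3 3 3 3 3 3 4 4; return 5

5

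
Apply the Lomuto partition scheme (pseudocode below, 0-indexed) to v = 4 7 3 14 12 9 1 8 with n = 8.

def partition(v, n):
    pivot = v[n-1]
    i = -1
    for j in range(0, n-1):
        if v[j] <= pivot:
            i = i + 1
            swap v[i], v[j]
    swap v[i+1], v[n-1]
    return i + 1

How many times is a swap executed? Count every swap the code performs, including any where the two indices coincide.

pivot=8, i=-1
j=0: 4≤8, i=0, swap(0,0) ⇒ 4 7 3 14 12 9 1 8
j=1: 7≤8, i=1, swap(1,1) ⇒ 4 7 3 14 12 9 1 8
j=2: 3≤8, i=2, swap(2,2) ⇒ 4 7 3 14 12 9 1 8
j=3: 14>8, skip
j=4: 12>8, skip
j=5: 9>8, skip
j=6: 1≤8, i=3, swap(3,6) ⇒ 4 7 3 1 12 9 14 8
swap(4,7) ⇒ 4 7 3 1 8 9 14 12; return 4

5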